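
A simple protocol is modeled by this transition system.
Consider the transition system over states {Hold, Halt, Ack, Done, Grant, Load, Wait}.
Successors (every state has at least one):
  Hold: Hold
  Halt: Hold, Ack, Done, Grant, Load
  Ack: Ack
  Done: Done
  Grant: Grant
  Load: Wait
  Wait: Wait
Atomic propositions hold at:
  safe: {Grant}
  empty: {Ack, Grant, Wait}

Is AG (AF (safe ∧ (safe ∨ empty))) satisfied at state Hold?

No

Sat(safe ∨ empty) = {Ack, Grant, Wait}
Sat(safe ∧ (safe ∨ empty)) = {Grant}
AF (safe ∧ (safe ∨ empty)): least fixpoint, start Z0 = {Grant}, add states with every successor in Z. Already a fixed point.
Sat(AF (safe ∧ (safe ∨ empty))) = {Grant}
AG (AF (safe ∧ (safe ∨ empty))): greatest fixpoint, start Z0 = {Grant}, keep only states in Sat with every successor in Z. Already a fixed point.
Sat(AG (AF (safe ∧ (safe ∨ empty)))) = {Grant}
Hold ∉ Sat(AG (AF (safe ∧ (safe ∨ empty)))) = {Grant}, so the formula does not hold at Hold.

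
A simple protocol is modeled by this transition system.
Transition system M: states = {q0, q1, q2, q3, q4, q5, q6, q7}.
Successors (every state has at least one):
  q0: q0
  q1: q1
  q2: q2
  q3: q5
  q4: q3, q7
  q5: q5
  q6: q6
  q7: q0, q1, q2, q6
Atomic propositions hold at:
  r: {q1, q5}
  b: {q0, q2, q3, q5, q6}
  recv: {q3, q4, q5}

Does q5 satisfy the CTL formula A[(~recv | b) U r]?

Yes

Sat(~recv) = {q0, q1, q2, q6, q7}
Sat(~recv | b) = {q0, q1, q2, q3, q5, q6, q7}
A[(~recv | b) U r]: least fixpoint, start Z0 = Sat(r) = {q1, q5}, add states in Sat(~recv | b) with every successor in Z. Z1 = {q1, q3, q5}; fixed.
Sat(A[(~recv | b) U r]) = {q1, q3, q5}
q5 ∈ Sat(A[(~recv | b) U r]) = {q1, q3, q5}, so the formula holds at q5.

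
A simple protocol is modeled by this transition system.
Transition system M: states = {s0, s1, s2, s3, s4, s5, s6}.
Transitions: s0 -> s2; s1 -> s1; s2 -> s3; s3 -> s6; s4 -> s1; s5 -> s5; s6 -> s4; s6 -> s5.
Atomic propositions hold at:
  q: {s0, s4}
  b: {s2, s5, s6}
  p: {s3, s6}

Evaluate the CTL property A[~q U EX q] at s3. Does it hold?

Sat(~q) = {s1, s2, s3, s5, s6}
Sat(EX q) = {s : some successor in {s0, s4}} = {s6}
A[~q U EX q]: least fixpoint, start Z0 = Sat(EX q) = {s6}, add states in Sat(~q) with every successor in Z. Z1 = {s3, s6}; Z2 = {s2, s3, s6}; fixed.
Sat(A[~q U EX q]) = {s2, s3, s6}
s3 ∈ Sat(A[~q U EX q]) = {s2, s3, s6}, so the formula holds at s3.

Yes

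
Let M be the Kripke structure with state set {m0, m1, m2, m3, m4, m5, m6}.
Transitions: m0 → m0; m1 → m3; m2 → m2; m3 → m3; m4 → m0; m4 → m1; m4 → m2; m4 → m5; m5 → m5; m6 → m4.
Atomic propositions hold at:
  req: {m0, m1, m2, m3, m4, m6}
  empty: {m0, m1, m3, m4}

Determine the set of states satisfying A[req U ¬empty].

Sat(¬empty) = {m2, m5, m6}
A[req U ¬empty]: least fixpoint, start Z0 = Sat(¬empty) = {m2, m5, m6}, add states in Sat(req) with every successor in Z. Already a fixed point.
Sat(A[req U ¬empty]) = {m2, m5, m6}

{m2, m5, m6}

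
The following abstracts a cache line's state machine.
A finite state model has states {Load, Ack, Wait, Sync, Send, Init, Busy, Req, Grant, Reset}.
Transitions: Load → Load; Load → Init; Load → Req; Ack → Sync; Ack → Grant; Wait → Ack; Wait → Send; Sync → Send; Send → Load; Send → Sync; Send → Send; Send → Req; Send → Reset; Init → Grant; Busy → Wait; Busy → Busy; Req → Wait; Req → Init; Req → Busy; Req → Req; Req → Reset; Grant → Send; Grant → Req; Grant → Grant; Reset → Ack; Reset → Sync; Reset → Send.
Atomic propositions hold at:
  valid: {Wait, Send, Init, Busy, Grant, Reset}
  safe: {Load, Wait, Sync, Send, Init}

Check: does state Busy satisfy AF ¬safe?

Yes

Sat(¬safe) = {Ack, Busy, Req, Grant, Reset}
AF ¬safe: least fixpoint, start Z0 = {Ack, Busy, Req, Grant, Reset}, add states with every successor in Z. Z1 = {Ack, Init, Busy, Req, Grant, Reset}; fixed.
Sat(AF ¬safe) = {Ack, Init, Busy, Req, Grant, Reset}
Busy ∈ Sat(AF ¬safe) = {Ack, Init, Busy, Req, Grant, Reset}, so the formula holds at Busy.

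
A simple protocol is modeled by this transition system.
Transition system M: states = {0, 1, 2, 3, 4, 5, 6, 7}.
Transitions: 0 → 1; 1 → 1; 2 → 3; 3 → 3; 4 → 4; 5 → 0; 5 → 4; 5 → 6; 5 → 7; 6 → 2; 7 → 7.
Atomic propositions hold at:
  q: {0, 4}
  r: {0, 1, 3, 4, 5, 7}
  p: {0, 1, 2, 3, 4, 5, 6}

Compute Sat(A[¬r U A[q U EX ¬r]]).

{5, 6}

Sat(¬r) = {2, 6}
Sat(EX ¬r) = {s : some successor in {2, 6}} = {5, 6}
A[q U EX ¬r]: least fixpoint, start Z0 = Sat(EX ¬r) = {5, 6}, add states in Sat(q) with every successor in Z. Already a fixed point.
Sat(A[q U EX ¬r]) = {5, 6}
A[¬r U A[q U EX ¬r]]: least fixpoint, start Z0 = Sat(A[q U EX ¬r]) = {5, 6}, add states in Sat(¬r) with every successor in Z. Already a fixed point.
Sat(A[¬r U A[q U EX ¬r]]) = {5, 6}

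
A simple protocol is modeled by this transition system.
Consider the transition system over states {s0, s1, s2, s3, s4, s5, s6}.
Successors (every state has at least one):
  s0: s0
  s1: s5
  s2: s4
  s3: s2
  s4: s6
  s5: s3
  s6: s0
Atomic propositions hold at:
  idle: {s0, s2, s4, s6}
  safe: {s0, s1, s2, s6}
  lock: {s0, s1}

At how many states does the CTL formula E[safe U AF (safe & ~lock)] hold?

Sat(~lock) = {s2, s3, s4, s5, s6}
Sat(safe & ~lock) = {s2, s6}
AF (safe & ~lock): least fixpoint, start Z0 = {s2, s6}, add states with every successor in Z. Z1 = {s2, s3, s4, s6}; Z2 = {s2, s3, s4, s5, s6}; Z3 = {s1, s2, s3, s4, s5, s6}; fixed.
Sat(AF (safe & ~lock)) = {s1, s2, s3, s4, s5, s6}
E[safe U AF (safe & ~lock)]: least fixpoint, start Z0 = Sat(AF (safe & ~lock)) = {s1, s2, s3, s4, s5, s6}, add states in Sat(safe) with some successor in Z. Already a fixed point.
Sat(E[safe U AF (safe & ~lock)]) = {s1, s2, s3, s4, s5, s6}
|Sat(E[safe U AF (safe & ~lock)])| = |{s1, s2, s3, s4, s5, s6}| = 6.

6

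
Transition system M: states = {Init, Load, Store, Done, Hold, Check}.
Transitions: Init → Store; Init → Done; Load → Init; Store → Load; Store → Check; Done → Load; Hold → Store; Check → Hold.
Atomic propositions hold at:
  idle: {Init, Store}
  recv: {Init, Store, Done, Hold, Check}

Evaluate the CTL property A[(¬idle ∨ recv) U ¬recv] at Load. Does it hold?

Sat(¬idle) = {Load, Done, Hold, Check}
Sat(¬idle ∨ recv) = {Init, Load, Store, Done, Hold, Check}
Sat(¬recv) = {Load}
A[(¬idle ∨ recv) U ¬recv]: least fixpoint, start Z0 = Sat(¬recv) = {Load}, add states in Sat(¬idle ∨ recv) with every successor in Z. Z1 = {Load, Done}; fixed.
Sat(A[(¬idle ∨ recv) U ¬recv]) = {Load, Done}
Load ∈ Sat(A[(¬idle ∨ recv) U ¬recv]) = {Load, Done}, so the formula holds at Load.

Yes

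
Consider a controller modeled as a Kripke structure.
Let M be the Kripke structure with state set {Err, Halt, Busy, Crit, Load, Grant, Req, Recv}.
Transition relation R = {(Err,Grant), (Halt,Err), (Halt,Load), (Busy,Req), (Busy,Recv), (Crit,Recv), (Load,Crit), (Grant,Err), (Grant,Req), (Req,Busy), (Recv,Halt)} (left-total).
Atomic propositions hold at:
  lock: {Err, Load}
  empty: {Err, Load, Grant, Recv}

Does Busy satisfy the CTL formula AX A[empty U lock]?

No

A[empty U lock]: least fixpoint, start Z0 = Sat(lock) = {Err, Load}, add states in Sat(empty) with every successor in Z. Already a fixed point.
Sat(A[empty U lock]) = {Err, Load}
Sat(AX A[empty U lock]) = {s : every successor in {Err, Load}} = {Halt}
Busy ∉ Sat(AX A[empty U lock]) = {Halt}, so the formula does not hold at Busy.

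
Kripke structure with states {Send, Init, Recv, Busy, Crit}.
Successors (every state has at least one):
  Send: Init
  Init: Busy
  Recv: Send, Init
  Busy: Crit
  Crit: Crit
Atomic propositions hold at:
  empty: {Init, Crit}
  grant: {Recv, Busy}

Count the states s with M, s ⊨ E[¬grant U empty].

Sat(¬grant) = {Send, Init, Crit}
E[¬grant U empty]: least fixpoint, start Z0 = Sat(empty) = {Init, Crit}, add states in Sat(¬grant) with some successor in Z. Z1 = {Send, Init, Crit}; fixed.
Sat(E[¬grant U empty]) = {Send, Init, Crit}
|Sat(E[¬grant U empty])| = |{Send, Init, Crit}| = 3.

3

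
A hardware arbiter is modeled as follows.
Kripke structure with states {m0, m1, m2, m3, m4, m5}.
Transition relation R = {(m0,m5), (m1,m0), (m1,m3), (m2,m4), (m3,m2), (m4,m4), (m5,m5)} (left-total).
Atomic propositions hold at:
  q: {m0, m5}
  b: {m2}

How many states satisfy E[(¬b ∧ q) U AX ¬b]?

5

Sat(¬b) = {m0, m1, m3, m4, m5}
Sat(¬b ∧ q) = {m0, m5}
Sat(AX ¬b) = {s : every successor in {m0, m1, m3, m4, m5}} = {m0, m1, m2, m4, m5}
E[(¬b ∧ q) U AX ¬b]: least fixpoint, start Z0 = Sat(AX ¬b) = {m0, m1, m2, m4, m5}, add states in Sat(¬b ∧ q) with some successor in Z. Already a fixed point.
Sat(E[(¬b ∧ q) U AX ¬b]) = {m0, m1, m2, m4, m5}
|Sat(E[(¬b ∧ q) U AX ¬b])| = |{m0, m1, m2, m4, m5}| = 5.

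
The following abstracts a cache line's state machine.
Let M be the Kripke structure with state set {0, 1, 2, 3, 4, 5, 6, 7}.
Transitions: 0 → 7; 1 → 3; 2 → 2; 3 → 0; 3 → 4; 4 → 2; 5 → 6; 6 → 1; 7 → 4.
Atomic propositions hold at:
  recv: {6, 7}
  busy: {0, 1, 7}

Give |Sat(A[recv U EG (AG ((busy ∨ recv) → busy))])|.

Sat(busy ∨ recv) = {0, 1, 6, 7}
Sat((busy ∨ recv) → busy) = {0, 1, 2, 3, 4, 5, 7}
AG ((busy ∨ recv) → busy): greatest fixpoint, start Z0 = {0, 1, 2, 3, 4, 5, 7}, keep only states in Sat with every successor in Z. Z1 = {0, 1, 2, 3, 4, 7}; fixed.
Sat(AG ((busy ∨ recv) → busy)) = {0, 1, 2, 3, 4, 7}
EG (AG ((busy ∨ recv) → busy)): greatest fixpoint, start Z0 = {0, 1, 2, 3, 4, 7}, keep only states in Sat with some successor in Z. Already a fixed point.
Sat(EG (AG ((busy ∨ recv) → busy))) = {0, 1, 2, 3, 4, 7}
A[recv U EG (AG ((busy ∨ recv) → busy))]: least fixpoint, start Z0 = Sat(EG (AG ((busy ∨ recv) → busy))) = {0, 1, 2, 3, 4, 7}, add states in Sat(recv) with every successor in Z. Z1 = {0, 1, 2, 3, 4, 6, 7}; fixed.
Sat(A[recv U EG (AG ((busy ∨ recv) → busy))]) = {0, 1, 2, 3, 4, 6, 7}
|Sat(A[recv U EG (AG ((busy ∨ recv) → busy))])| = |{0, 1, 2, 3, 4, 6, 7}| = 7.

7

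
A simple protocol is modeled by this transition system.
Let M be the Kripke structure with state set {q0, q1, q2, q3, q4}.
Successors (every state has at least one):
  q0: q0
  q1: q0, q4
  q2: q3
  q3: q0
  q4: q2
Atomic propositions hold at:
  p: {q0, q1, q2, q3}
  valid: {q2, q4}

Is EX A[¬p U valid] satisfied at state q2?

Sat(¬p) = {q4}
A[¬p U valid]: least fixpoint, start Z0 = Sat(valid) = {q2, q4}, add states in Sat(¬p) with every successor in Z. Already a fixed point.
Sat(A[¬p U valid]) = {q2, q4}
Sat(EX A[¬p U valid]) = {s : some successor in {q2, q4}} = {q1, q4}
q2 ∉ Sat(EX A[¬p U valid]) = {q1, q4}, so the formula does not hold at q2.

No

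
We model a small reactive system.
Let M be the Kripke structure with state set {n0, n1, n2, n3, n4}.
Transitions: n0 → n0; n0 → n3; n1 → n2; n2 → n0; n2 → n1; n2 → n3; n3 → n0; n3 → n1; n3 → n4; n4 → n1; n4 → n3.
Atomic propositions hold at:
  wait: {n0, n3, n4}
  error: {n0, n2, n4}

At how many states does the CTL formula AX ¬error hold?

1

Sat(¬error) = {n1, n3}
Sat(AX ¬error) = {s : every successor in {n1, n3}} = {n4}
|Sat(AX ¬error)| = |{n4}| = 1.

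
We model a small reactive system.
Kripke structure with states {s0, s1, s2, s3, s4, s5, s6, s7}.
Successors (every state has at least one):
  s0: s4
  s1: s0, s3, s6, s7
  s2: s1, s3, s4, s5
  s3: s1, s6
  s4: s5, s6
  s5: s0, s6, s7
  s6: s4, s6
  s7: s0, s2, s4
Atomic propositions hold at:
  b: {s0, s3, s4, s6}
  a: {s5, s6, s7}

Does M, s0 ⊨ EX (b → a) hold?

No

Sat(b → a) = {s1, s2, s5, s6, s7}
Sat(EX (b → a)) = {s : some successor in {s1, s2, s5, s6, s7}} = {s1, s2, s3, s4, s5, s6, s7}
s0 ∉ Sat(EX (b → a)) = {s1, s2, s3, s4, s5, s6, s7}, so the formula does not hold at s0.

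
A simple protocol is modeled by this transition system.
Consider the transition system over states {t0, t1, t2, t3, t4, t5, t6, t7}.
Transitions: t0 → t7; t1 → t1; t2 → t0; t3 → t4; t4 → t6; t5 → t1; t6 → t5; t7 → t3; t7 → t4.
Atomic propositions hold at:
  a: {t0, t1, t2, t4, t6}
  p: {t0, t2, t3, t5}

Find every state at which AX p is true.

Sat(AX p) = {s : every successor in {t0, t2, t3, t5}} = {t2, t6}

{t2, t6}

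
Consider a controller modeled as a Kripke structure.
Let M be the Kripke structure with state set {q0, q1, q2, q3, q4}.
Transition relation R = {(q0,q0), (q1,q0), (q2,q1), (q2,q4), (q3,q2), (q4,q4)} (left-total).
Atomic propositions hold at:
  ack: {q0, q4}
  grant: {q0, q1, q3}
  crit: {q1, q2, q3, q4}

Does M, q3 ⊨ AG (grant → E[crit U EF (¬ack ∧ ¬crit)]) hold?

No

Sat(¬ack) = {q1, q2, q3}
Sat(¬crit) = {q0}
Sat(¬ack ∧ ¬crit) = ∅
EF (¬ack ∧ ¬crit): least fixpoint, start Z0 = ∅, add states with some successor in Z. Already a fixed point.
Sat(EF (¬ack ∧ ¬crit)) = ∅
E[crit U EF (¬ack ∧ ¬crit)]: least fixpoint, start Z0 = Sat(EF (¬ack ∧ ¬crit)) = ∅, add states in Sat(crit) with some successor in Z. Already a fixed point.
Sat(E[crit U EF (¬ack ∧ ¬crit)]) = ∅
Sat(grant → E[crit U EF (¬ack ∧ ¬crit)]) = {q2, q4}
AG (grant → E[crit U EF (¬ack ∧ ¬crit)]): greatest fixpoint, start Z0 = {q2, q4}, keep only states in Sat with every successor in Z. Z1 = {q4}; fixed.
Sat(AG (grant → E[crit U EF (¬ack ∧ ¬crit)])) = {q4}
q3 ∉ Sat(AG (grant → E[crit U EF (¬ack ∧ ¬crit)])) = {q4}, so the formula does not hold at q3.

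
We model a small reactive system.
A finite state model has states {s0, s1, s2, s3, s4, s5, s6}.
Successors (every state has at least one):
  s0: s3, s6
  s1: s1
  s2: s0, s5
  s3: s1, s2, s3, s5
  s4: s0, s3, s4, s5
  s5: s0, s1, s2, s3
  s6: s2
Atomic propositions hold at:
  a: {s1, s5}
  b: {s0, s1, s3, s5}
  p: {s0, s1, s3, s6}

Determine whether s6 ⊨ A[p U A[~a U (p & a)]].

No

Sat(~a) = {s0, s2, s3, s4, s6}
Sat(p & a) = {s1}
A[~a U (p & a)]: least fixpoint, start Z0 = Sat((p & a)) = {s1}, add states in Sat(~a) with every successor in Z. Already a fixed point.
Sat(A[~a U (p & a)]) = {s1}
A[p U A[~a U (p & a)]]: least fixpoint, start Z0 = Sat(A[~a U (p & a)]) = {s1}, add states in Sat(p) with every successor in Z. Already a fixed point.
Sat(A[p U A[~a U (p & a)]]) = {s1}
s6 ∉ Sat(A[p U A[~a U (p & a)]]) = {s1}, so the formula does not hold at s6.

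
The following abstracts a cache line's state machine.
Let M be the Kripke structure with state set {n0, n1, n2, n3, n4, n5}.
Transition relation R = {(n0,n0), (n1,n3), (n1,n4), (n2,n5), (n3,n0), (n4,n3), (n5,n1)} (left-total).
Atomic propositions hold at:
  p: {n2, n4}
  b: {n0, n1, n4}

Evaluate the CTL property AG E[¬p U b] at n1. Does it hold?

Yes

Sat(¬p) = {n0, n1, n3, n5}
E[¬p U b]: least fixpoint, start Z0 = Sat(b) = {n0, n1, n4}, add states in Sat(¬p) with some successor in Z. Z1 = {n0, n1, n3, n4, n5}; fixed.
Sat(E[¬p U b]) = {n0, n1, n3, n4, n5}
AG E[¬p U b]: greatest fixpoint, start Z0 = {n0, n1, n3, n4, n5}, keep only states in Sat with every successor in Z. Already a fixed point.
Sat(AG E[¬p U b]) = {n0, n1, n3, n4, n5}
n1 ∈ Sat(AG E[¬p U b]) = {n0, n1, n3, n4, n5}, so the formula holds at n1.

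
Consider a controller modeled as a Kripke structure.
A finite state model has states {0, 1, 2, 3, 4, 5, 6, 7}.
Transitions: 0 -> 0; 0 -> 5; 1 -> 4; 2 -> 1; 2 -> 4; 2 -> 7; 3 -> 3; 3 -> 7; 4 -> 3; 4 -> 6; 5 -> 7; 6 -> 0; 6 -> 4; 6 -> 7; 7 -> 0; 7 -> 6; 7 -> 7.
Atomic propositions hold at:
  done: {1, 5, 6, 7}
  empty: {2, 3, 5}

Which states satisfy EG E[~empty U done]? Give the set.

Sat(~empty) = {0, 1, 4, 6, 7}
E[~empty U done]: least fixpoint, start Z0 = Sat(done) = {1, 5, 6, 7}, add states in Sat(~empty) with some successor in Z. Z1 = {0, 1, 4, 5, 6, 7}; fixed.
Sat(E[~empty U done]) = {0, 1, 4, 5, 6, 7}
EG E[~empty U done]: greatest fixpoint, start Z0 = {0, 1, 4, 5, 6, 7}, keep only states in Sat with some successor in Z. Already a fixed point.
Sat(EG E[~empty U done]) = {0, 1, 4, 5, 6, 7}

{0, 1, 4, 5, 6, 7}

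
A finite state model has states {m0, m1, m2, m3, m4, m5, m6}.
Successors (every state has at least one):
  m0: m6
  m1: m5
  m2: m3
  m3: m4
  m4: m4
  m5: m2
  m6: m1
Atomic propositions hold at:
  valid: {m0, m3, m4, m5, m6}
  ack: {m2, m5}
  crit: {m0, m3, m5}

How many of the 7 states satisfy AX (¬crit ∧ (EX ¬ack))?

4

Sat(¬crit) = {m1, m2, m4, m6}
Sat(¬ack) = {m0, m1, m3, m4, m6}
Sat(EX ¬ack) = {s : some successor in {m0, m1, m3, m4, m6}} = {m0, m2, m3, m4, m6}
Sat(¬crit ∧ (EX ¬ack)) = {m2, m4, m6}
Sat(AX (¬crit ∧ (EX ¬ack))) = {s : every successor in {m2, m4, m6}} = {m0, m3, m4, m5}
|Sat(AX (¬crit ∧ (EX ¬ack)))| = |{m0, m3, m4, m5}| = 4.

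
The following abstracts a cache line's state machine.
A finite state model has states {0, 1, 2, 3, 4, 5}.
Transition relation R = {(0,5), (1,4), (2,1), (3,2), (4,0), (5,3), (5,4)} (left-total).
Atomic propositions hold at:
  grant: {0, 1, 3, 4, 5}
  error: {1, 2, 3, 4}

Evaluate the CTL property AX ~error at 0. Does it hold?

Sat(~error) = {0, 5}
Sat(AX ~error) = {s : every successor in {0, 5}} = {0, 4}
0 ∈ Sat(AX ~error) = {0, 4}, so the formula holds at 0.

Yes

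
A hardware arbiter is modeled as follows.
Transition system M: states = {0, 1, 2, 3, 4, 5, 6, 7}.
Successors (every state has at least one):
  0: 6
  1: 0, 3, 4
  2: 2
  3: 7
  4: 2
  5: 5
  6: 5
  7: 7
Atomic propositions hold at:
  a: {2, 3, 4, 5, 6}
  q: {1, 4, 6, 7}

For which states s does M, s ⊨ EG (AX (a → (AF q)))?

{1, 3, 7}

AF q: least fixpoint, start Z0 = {1, 4, 6, 7}, add states with every successor in Z. Z1 = {0, 1, 3, 4, 6, 7}; fixed.
Sat(AF q) = {0, 1, 3, 4, 6, 7}
Sat(a → (AF q)) = {0, 1, 3, 4, 6, 7}
Sat(AX (a → (AF q))) = {s : every successor in {0, 1, 3, 4, 6, 7}} = {0, 1, 3, 7}
EG (AX (a → (AF q))): greatest fixpoint, start Z0 = {0, 1, 3, 7}, keep only states in Sat with some successor in Z. Z1 = {1, 3, 7}; fixed.
Sat(EG (AX (a → (AF q)))) = {1, 3, 7}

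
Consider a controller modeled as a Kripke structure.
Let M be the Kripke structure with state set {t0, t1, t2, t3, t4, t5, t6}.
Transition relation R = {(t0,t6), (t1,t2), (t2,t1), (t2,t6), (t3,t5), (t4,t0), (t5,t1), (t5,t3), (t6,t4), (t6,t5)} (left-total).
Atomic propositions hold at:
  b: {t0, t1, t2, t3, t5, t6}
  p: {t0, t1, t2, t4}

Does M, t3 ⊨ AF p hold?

AF p: least fixpoint, start Z0 = {t0, t1, t2, t4}, add states with every successor in Z. Already a fixed point.
Sat(AF p) = {t0, t1, t2, t4}
t3 ∉ Sat(AF p) = {t0, t1, t2, t4}, so the formula does not hold at t3.

No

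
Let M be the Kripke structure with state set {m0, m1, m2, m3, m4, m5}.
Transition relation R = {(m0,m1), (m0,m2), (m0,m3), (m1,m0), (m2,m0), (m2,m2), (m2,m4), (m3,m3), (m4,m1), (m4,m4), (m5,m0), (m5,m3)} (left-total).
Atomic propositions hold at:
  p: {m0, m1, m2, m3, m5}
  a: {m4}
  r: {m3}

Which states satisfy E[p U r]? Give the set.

E[p U r]: least fixpoint, start Z0 = Sat(r) = {m3}, add states in Sat(p) with some successor in Z. Z1 = {m0, m3, m5}; Z2 = {m0, m1, m2, m3, m5}; fixed.
Sat(E[p U r]) = {m0, m1, m2, m3, m5}

{m0, m1, m2, m3, m5}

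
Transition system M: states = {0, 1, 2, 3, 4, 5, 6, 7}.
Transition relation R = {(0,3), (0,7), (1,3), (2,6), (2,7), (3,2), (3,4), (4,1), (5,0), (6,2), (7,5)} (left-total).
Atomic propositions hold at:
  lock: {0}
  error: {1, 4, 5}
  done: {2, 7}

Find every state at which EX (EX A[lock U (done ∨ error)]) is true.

{0, 1, 2, 3, 5, 6}

Sat(done ∨ error) = {1, 2, 4, 5, 7}
A[lock U (done ∨ error)]: least fixpoint, start Z0 = Sat((done ∨ error)) = {1, 2, 4, 5, 7}, add states in Sat(lock) with every successor in Z. Already a fixed point.
Sat(A[lock U (done ∨ error)]) = {1, 2, 4, 5, 7}
Sat(EX A[lock U (done ∨ error)]) = {s : some successor in {1, 2, 4, 5, 7}} = {0, 2, 3, 4, 6, 7}
Sat(EX (EX A[lock U (done ∨ error)])) = {s : some successor in {0, 2, 3, 4, 6, 7}} = {0, 1, 2, 3, 5, 6}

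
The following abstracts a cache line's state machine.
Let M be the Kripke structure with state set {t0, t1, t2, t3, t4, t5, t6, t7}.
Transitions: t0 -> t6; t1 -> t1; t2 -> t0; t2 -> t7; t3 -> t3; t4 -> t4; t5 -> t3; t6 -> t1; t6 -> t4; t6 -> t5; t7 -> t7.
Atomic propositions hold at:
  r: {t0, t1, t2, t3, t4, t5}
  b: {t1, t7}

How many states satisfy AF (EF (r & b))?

Sat(r & b) = {t1}
EF (r & b): least fixpoint, start Z0 = {t1}, add states with some successor in Z. Z1 = {t1, t6}; Z2 = {t0, t1, t6}; Z3 = {t0, t1, t2, t6}; fixed.
Sat(EF (r & b)) = {t0, t1, t2, t6}
AF (EF (r & b)): least fixpoint, start Z0 = {t0, t1, t2, t6}, add states with every successor in Z. Already a fixed point.
Sat(AF (EF (r & b))) = {t0, t1, t2, t6}
|Sat(AF (EF (r & b)))| = |{t0, t1, t2, t6}| = 4.

4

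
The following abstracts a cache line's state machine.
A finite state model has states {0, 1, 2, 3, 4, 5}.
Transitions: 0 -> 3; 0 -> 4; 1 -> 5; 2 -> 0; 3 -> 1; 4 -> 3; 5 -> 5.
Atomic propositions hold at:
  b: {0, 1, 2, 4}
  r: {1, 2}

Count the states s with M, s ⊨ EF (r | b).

Sat(r | b) = {0, 1, 2, 4}
EF (r | b): least fixpoint, start Z0 = {0, 1, 2, 4}, add states with some successor in Z. Z1 = {0, 1, 2, 3, 4}; fixed.
Sat(EF (r | b)) = {0, 1, 2, 3, 4}
|Sat(EF (r | b))| = |{0, 1, 2, 3, 4}| = 5.

5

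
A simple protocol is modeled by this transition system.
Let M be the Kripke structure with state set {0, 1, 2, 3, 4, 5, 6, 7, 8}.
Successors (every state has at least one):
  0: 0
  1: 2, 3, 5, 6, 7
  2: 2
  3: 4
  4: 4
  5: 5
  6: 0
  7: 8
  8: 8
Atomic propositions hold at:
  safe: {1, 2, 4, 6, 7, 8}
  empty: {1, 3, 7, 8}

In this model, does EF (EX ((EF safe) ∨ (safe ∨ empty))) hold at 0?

EF safe: least fixpoint, start Z0 = {1, 2, 4, 6, 7, 8}, add states with some successor in Z. Z1 = {1, 2, 3, 4, 6, 7, 8}; fixed.
Sat(EF safe) = {1, 2, 3, 4, 6, 7, 8}
Sat(safe ∨ empty) = {1, 2, 3, 4, 6, 7, 8}
Sat((EF safe) ∨ (safe ∨ empty)) = {1, 2, 3, 4, 6, 7, 8}
Sat(EX ((EF safe) ∨ (safe ∨ empty))) = {s : some successor in {1, 2, 3, 4, 6, 7, 8}} = {1, 2, 3, 4, 7, 8}
EF (EX ((EF safe) ∨ (safe ∨ empty))): least fixpoint, start Z0 = {1, 2, 3, 4, 7, 8}, add states with some successor in Z. Already a fixed point.
Sat(EF (EX ((EF safe) ∨ (safe ∨ empty)))) = {1, 2, 3, 4, 7, 8}
0 ∉ Sat(EF (EX ((EF safe) ∨ (safe ∨ empty)))) = {1, 2, 3, 4, 7, 8}, so the formula does not hold at 0.

No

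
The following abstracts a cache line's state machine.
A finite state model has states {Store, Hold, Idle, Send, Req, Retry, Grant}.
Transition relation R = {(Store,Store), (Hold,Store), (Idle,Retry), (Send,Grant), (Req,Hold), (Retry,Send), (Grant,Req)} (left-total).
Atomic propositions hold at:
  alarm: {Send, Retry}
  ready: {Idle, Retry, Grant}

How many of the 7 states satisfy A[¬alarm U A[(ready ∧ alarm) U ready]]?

Sat(¬alarm) = {Store, Hold, Idle, Req, Grant}
Sat(ready ∧ alarm) = {Retry}
A[(ready ∧ alarm) U ready]: least fixpoint, start Z0 = Sat(ready) = {Idle, Retry, Grant}, add states in Sat(ready ∧ alarm) with every successor in Z. Already a fixed point.
Sat(A[(ready ∧ alarm) U ready]) = {Idle, Retry, Grant}
A[¬alarm U A[(ready ∧ alarm) U ready]]: least fixpoint, start Z0 = Sat(A[(ready ∧ alarm) U ready]) = {Idle, Retry, Grant}, add states in Sat(¬alarm) with every successor in Z. Already a fixed point.
Sat(A[¬alarm U A[(ready ∧ alarm) U ready]]) = {Idle, Retry, Grant}
|Sat(A[¬alarm U A[(ready ∧ alarm) U ready]])| = |{Idle, Retry, Grant}| = 3.

3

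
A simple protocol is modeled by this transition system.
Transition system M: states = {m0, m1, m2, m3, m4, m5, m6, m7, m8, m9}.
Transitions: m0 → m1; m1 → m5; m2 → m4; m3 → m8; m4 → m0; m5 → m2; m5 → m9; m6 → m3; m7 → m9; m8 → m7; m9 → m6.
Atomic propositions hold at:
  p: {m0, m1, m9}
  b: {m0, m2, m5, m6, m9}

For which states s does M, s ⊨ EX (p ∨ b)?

{m0, m1, m4, m5, m7, m9}

Sat(p ∨ b) = {m0, m1, m2, m5, m6, m9}
Sat(EX (p ∨ b)) = {s : some successor in {m0, m1, m2, m5, m6, m9}} = {m0, m1, m4, m5, m7, m9}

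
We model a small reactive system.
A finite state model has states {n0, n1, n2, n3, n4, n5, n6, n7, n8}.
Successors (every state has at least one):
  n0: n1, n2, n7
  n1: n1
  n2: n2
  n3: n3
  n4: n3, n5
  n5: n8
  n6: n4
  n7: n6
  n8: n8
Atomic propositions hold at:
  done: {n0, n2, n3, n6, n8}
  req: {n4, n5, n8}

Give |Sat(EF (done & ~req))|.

Sat(~req) = {n0, n1, n2, n3, n6, n7}
Sat(done & ~req) = {n0, n2, n3, n6}
EF (done & ~req): least fixpoint, start Z0 = {n0, n2, n3, n6}, add states with some successor in Z. Z1 = {n0, n2, n3, n4, n6, n7}; fixed.
Sat(EF (done & ~req)) = {n0, n2, n3, n4, n6, n7}
|Sat(EF (done & ~req))| = |{n0, n2, n3, n4, n6, n7}| = 6.

6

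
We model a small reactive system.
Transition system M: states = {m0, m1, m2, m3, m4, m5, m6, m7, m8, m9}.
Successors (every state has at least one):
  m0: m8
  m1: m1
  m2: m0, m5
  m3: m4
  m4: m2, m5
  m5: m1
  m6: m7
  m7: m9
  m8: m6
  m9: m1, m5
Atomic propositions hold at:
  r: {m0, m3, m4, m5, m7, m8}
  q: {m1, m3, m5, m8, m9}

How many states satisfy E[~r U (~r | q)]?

7

Sat(~r) = {m1, m2, m6, m9}
Sat(~r | q) = {m1, m2, m3, m5, m6, m8, m9}
E[~r U (~r | q)]: least fixpoint, start Z0 = Sat((~r | q)) = {m1, m2, m3, m5, m6, m8, m9}, add states in Sat(~r) with some successor in Z. Already a fixed point.
Sat(E[~r U (~r | q)]) = {m1, m2, m3, m5, m6, m8, m9}
|Sat(E[~r U (~r | q)])| = |{m1, m2, m3, m5, m6, m8, m9}| = 7.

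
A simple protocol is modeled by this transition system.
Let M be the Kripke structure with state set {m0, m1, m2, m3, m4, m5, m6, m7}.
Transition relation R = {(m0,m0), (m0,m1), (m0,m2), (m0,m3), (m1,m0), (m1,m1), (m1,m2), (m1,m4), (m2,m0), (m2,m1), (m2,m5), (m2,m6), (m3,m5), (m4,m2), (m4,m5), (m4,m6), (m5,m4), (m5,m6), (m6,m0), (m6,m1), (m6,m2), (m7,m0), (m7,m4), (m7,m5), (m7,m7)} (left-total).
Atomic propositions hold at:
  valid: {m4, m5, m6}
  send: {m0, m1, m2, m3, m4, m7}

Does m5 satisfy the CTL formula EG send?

EG send: greatest fixpoint, start Z0 = {m0, m1, m2, m3, m4, m7}, keep only states in Sat with some successor in Z. Z1 = {m0, m1, m2, m4, m7}; fixed.
Sat(EG send) = {m0, m1, m2, m4, m7}
m5 ∉ Sat(EG send) = {m0, m1, m2, m4, m7}, so the formula does not hold at m5.

No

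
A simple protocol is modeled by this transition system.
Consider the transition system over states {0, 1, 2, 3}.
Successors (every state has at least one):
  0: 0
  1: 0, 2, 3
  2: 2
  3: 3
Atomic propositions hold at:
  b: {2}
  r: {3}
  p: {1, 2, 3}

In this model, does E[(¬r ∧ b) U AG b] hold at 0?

Sat(¬r) = {0, 1, 2}
Sat(¬r ∧ b) = {2}
AG b: greatest fixpoint, start Z0 = {2}, keep only states in Sat with every successor in Z. Already a fixed point.
Sat(AG b) = {2}
E[(¬r ∧ b) U AG b]: least fixpoint, start Z0 = Sat(AG b) = {2}, add states in Sat(¬r ∧ b) with some successor in Z. Already a fixed point.
Sat(E[(¬r ∧ b) U AG b]) = {2}
0 ∉ Sat(E[(¬r ∧ b) U AG b]) = {2}, so the formula does not hold at 0.

No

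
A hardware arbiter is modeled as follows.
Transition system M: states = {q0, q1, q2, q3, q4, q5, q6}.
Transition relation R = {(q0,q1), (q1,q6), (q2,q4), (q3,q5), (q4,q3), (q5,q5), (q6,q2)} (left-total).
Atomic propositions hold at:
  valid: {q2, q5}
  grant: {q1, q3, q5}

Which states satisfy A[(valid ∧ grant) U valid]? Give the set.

{q2, q5}

Sat(valid ∧ grant) = {q5}
A[(valid ∧ grant) U valid]: least fixpoint, start Z0 = Sat(valid) = {q2, q5}, add states in Sat(valid ∧ grant) with every successor in Z. Already a fixed point.
Sat(A[(valid ∧ grant) U valid]) = {q2, q5}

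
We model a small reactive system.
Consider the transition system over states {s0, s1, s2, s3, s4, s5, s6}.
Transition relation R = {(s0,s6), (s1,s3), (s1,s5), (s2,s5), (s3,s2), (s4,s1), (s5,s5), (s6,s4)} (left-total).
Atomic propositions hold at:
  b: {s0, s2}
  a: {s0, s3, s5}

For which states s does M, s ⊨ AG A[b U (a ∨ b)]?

Sat(a ∨ b) = {s0, s2, s3, s5}
A[b U (a ∨ b)]: least fixpoint, start Z0 = Sat((a ∨ b)) = {s0, s2, s3, s5}, add states in Sat(b) with every successor in Z. Already a fixed point.
Sat(A[b U (a ∨ b)]) = {s0, s2, s3, s5}
AG A[b U (a ∨ b)]: greatest fixpoint, start Z0 = {s0, s2, s3, s5}, keep only states in Sat with every successor in Z. Z1 = {s2, s3, s5}; fixed.
Sat(AG A[b U (a ∨ b)]) = {s2, s3, s5}

{s2, s3, s5}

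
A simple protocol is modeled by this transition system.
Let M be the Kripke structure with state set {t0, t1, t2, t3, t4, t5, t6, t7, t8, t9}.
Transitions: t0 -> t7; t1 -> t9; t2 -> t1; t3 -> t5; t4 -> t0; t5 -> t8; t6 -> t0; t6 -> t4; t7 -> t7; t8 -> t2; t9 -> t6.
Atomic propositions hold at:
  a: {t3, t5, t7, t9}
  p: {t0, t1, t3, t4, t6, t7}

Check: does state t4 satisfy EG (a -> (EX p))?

Sat(EX p) = {s : some successor in {t0, t1, t3, t4, t6, t7}} = {t0, t2, t4, t6, t7, t9}
Sat(a -> (EX p)) = {t0, t1, t2, t4, t6, t7, t8, t9}
EG (a -> (EX p)): greatest fixpoint, start Z0 = {t0, t1, t2, t4, t6, t7, t8, t9}, keep only states in Sat with some successor in Z. Already a fixed point.
Sat(EG (a -> (EX p))) = {t0, t1, t2, t4, t6, t7, t8, t9}
t4 ∈ Sat(EG (a -> (EX p))) = {t0, t1, t2, t4, t6, t7, t8, t9}, so the formula holds at t4.

Yes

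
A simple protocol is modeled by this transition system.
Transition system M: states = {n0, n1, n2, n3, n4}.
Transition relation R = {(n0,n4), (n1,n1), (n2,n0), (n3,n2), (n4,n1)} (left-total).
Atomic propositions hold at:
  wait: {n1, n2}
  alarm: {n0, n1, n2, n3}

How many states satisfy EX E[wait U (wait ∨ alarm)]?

Sat(wait ∨ alarm) = {n0, n1, n2, n3}
E[wait U (wait ∨ alarm)]: least fixpoint, start Z0 = Sat((wait ∨ alarm)) = {n0, n1, n2, n3}, add states in Sat(wait) with some successor in Z. Already a fixed point.
Sat(E[wait U (wait ∨ alarm)]) = {n0, n1, n2, n3}
Sat(EX E[wait U (wait ∨ alarm)]) = {s : some successor in {n0, n1, n2, n3}} = {n1, n2, n3, n4}
|Sat(EX E[wait U (wait ∨ alarm)])| = |{n1, n2, n3, n4}| = 4.

4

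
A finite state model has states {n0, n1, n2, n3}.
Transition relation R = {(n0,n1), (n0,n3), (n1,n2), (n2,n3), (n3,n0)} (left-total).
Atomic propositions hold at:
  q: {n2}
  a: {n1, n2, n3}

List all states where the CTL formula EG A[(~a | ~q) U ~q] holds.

{n0, n3}

Sat(~a) = {n0}
Sat(~q) = {n0, n1, n3}
Sat(~a | ~q) = {n0, n1, n3}
A[(~a | ~q) U ~q]: least fixpoint, start Z0 = Sat(~q) = {n0, n1, n3}, add states in Sat(~a | ~q) with every successor in Z. Already a fixed point.
Sat(A[(~a | ~q) U ~q]) = {n0, n1, n3}
EG A[(~a | ~q) U ~q]: greatest fixpoint, start Z0 = {n0, n1, n3}, keep only states in Sat with some successor in Z. Z1 = {n0, n3}; fixed.
Sat(EG A[(~a | ~q) U ~q]) = {n0, n3}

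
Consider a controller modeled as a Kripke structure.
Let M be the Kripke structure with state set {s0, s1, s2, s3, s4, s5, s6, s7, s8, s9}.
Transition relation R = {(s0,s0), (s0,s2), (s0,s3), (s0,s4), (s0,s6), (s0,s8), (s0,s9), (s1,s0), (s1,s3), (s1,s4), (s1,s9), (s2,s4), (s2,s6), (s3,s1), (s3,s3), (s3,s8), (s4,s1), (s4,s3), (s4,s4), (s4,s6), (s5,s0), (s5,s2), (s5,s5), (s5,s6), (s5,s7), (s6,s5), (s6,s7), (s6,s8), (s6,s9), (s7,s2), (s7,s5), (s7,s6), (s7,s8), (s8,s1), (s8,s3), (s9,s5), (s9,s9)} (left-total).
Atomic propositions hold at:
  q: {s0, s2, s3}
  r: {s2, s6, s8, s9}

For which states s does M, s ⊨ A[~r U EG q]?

{s0, s3}

Sat(~r) = {s0, s1, s3, s4, s5, s7}
EG q: greatest fixpoint, start Z0 = {s0, s2, s3}, keep only states in Sat with some successor in Z. Z1 = {s0, s3}; fixed.
Sat(EG q) = {s0, s3}
A[~r U EG q]: least fixpoint, start Z0 = Sat(EG q) = {s0, s3}, add states in Sat(~r) with every successor in Z. Already a fixed point.
Sat(A[~r U EG q]) = {s0, s3}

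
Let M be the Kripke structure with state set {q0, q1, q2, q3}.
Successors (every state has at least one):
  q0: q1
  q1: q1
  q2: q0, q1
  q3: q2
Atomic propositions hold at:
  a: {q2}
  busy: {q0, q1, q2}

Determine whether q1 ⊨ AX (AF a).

No

AF a: least fixpoint, start Z0 = {q2}, add states with every successor in Z. Z1 = {q2, q3}; fixed.
Sat(AF a) = {q2, q3}
Sat(AX (AF a)) = {s : every successor in {q2, q3}} = {q3}
q1 ∉ Sat(AX (AF a)) = {q3}, so the formula does not hold at q1.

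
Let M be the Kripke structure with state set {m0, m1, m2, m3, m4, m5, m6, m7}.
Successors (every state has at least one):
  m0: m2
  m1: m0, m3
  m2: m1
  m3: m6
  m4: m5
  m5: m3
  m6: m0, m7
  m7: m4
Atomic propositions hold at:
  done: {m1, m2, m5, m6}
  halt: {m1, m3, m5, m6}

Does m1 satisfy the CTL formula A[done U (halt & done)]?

Yes

Sat(halt & done) = {m1, m5, m6}
A[done U (halt & done)]: least fixpoint, start Z0 = Sat((halt & done)) = {m1, m5, m6}, add states in Sat(done) with every successor in Z. Z1 = {m1, m2, m5, m6}; fixed.
Sat(A[done U (halt & done)]) = {m1, m2, m5, m6}
m1 ∈ Sat(A[done U (halt & done)]) = {m1, m2, m5, m6}, so the formula holds at m1.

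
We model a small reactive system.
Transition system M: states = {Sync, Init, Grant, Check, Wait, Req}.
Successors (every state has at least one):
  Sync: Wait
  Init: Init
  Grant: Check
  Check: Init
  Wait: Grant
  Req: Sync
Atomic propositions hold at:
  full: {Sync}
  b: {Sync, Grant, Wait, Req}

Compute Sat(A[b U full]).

A[b U full]: least fixpoint, start Z0 = Sat(full) = {Sync}, add states in Sat(b) with every successor in Z. Z1 = {Sync, Req}; fixed.
Sat(A[b U full]) = {Sync, Req}

{Sync, Req}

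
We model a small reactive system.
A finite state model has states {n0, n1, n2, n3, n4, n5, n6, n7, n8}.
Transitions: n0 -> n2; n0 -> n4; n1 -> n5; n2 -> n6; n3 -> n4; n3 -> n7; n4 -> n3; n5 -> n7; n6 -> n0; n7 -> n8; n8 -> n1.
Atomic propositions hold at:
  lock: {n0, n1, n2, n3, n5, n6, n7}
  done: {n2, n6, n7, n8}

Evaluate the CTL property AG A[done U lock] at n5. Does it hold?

Yes

A[done U lock]: least fixpoint, start Z0 = Sat(lock) = {n0, n1, n2, n3, n5, n6, n7}, add states in Sat(done) with every successor in Z. Z1 = {n0, n1, n2, n3, n5, n6, n7, n8}; fixed.
Sat(A[done U lock]) = {n0, n1, n2, n3, n5, n6, n7, n8}
AG A[done U lock]: greatest fixpoint, start Z0 = {n0, n1, n2, n3, n5, n6, n7, n8}, keep only states in Sat with every successor in Z. Z1 = {n1, n2, n5, n6, n7, n8}; Z2 = {n1, n2, n5, n7, n8}; Z3 = {n1, n5, n7, n8}; fixed.
Sat(AG A[done U lock]) = {n1, n5, n7, n8}
n5 ∈ Sat(AG A[done U lock]) = {n1, n5, n7, n8}, so the formula holds at n5.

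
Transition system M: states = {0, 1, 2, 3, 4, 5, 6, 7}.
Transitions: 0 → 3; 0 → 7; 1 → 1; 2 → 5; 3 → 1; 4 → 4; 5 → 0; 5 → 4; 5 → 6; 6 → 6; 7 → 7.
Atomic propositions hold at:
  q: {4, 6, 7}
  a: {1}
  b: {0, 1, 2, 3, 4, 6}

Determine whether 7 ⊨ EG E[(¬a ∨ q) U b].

Sat(¬a) = {0, 2, 3, 4, 5, 6, 7}
Sat(¬a ∨ q) = {0, 2, 3, 4, 5, 6, 7}
E[(¬a ∨ q) U b]: least fixpoint, start Z0 = Sat(b) = {0, 1, 2, 3, 4, 6}, add states in Sat(¬a ∨ q) with some successor in Z. Z1 = {0, 1, 2, 3, 4, 5, 6}; fixed.
Sat(E[(¬a ∨ q) U b]) = {0, 1, 2, 3, 4, 5, 6}
EG E[(¬a ∨ q) U b]: greatest fixpoint, start Z0 = {0, 1, 2, 3, 4, 5, 6}, keep only states in Sat with some successor in Z. Already a fixed point.
Sat(EG E[(¬a ∨ q) U b]) = {0, 1, 2, 3, 4, 5, 6}
7 ∉ Sat(EG E[(¬a ∨ q) U b]) = {0, 1, 2, 3, 4, 5, 6}, so the formula does not hold at 7.

No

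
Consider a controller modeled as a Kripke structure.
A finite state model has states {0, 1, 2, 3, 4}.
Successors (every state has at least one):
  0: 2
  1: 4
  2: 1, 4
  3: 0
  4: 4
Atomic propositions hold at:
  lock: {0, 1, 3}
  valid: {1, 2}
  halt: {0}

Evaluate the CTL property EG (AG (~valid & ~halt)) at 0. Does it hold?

No

Sat(~valid) = {0, 3, 4}
Sat(~halt) = {1, 2, 3, 4}
Sat(~valid & ~halt) = {3, 4}
AG (~valid & ~halt): greatest fixpoint, start Z0 = {3, 4}, keep only states in Sat with every successor in Z. Z1 = {4}; fixed.
Sat(AG (~valid & ~halt)) = {4}
EG (AG (~valid & ~halt)): greatest fixpoint, start Z0 = {4}, keep only states in Sat with some successor in Z. Already a fixed point.
Sat(EG (AG (~valid & ~halt))) = {4}
0 ∉ Sat(EG (AG (~valid & ~halt))) = {4}, so the formula does not hold at 0.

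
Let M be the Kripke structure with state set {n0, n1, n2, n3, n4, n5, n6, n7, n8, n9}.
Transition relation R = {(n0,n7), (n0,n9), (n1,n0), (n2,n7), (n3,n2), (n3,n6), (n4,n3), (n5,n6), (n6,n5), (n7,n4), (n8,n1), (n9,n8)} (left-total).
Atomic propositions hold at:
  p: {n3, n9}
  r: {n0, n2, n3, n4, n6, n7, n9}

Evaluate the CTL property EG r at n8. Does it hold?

No

EG r: greatest fixpoint, start Z0 = {n0, n2, n3, n4, n6, n7, n9}, keep only states in Sat with some successor in Z. Z1 = {n0, n2, n3, n4, n7}; fixed.
Sat(EG r) = {n0, n2, n3, n4, n7}
n8 ∉ Sat(EG r) = {n0, n2, n3, n4, n7}, so the formula does not hold at n8.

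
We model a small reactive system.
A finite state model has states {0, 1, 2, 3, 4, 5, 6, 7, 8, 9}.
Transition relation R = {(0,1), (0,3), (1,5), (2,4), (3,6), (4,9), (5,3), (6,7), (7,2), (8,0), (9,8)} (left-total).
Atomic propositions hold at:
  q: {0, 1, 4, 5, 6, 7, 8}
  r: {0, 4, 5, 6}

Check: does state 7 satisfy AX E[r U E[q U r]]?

E[q U r]: least fixpoint, start Z0 = Sat(r) = {0, 4, 5, 6}, add states in Sat(q) with some successor in Z. Z1 = {0, 1, 4, 5, 6, 8}; fixed.
Sat(E[q U r]) = {0, 1, 4, 5, 6, 8}
E[r U E[q U r]]: least fixpoint, start Z0 = Sat(E[q U r]) = {0, 1, 4, 5, 6, 8}, add states in Sat(r) with some successor in Z. Already a fixed point.
Sat(E[r U E[q U r]]) = {0, 1, 4, 5, 6, 8}
Sat(AX E[r U E[q U r]]) = {s : every successor in {0, 1, 4, 5, 6, 8}} = {1, 2, 3, 8, 9}
7 ∉ Sat(AX E[r U E[q U r]]) = {1, 2, 3, 8, 9}, so the formula does not hold at 7.

No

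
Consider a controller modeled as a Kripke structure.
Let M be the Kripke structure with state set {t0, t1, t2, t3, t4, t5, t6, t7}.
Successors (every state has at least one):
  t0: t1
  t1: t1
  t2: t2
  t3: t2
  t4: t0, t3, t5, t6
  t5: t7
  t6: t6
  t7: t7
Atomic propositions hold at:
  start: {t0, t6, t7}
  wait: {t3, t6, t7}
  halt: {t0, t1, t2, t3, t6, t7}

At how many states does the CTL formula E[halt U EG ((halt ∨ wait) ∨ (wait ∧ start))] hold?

Sat(halt ∨ wait) = {t0, t1, t2, t3, t6, t7}
Sat(wait ∧ start) = {t6, t7}
Sat((halt ∨ wait) ∨ (wait ∧ start)) = {t0, t1, t2, t3, t6, t7}
EG ((halt ∨ wait) ∨ (wait ∧ start)): greatest fixpoint, start Z0 = {t0, t1, t2, t3, t6, t7}, keep only states in Sat with some successor in Z. Already a fixed point.
Sat(EG ((halt ∨ wait) ∨ (wait ∧ start))) = {t0, t1, t2, t3, t6, t7}
E[halt U EG ((halt ∨ wait) ∨ (wait ∧ start))]: least fixpoint, start Z0 = Sat(EG ((halt ∨ wait) ∨ (wait ∧ start))) = {t0, t1, t2, t3, t6, t7}, add states in Sat(halt) with some successor in Z. Already a fixed point.
Sat(E[halt U EG ((halt ∨ wait) ∨ (wait ∧ start))]) = {t0, t1, t2, t3, t6, t7}
|Sat(E[halt U EG ((halt ∨ wait) ∨ (wait ∧ start))])| = |{t0, t1, t2, t3, t6, t7}| = 6.

6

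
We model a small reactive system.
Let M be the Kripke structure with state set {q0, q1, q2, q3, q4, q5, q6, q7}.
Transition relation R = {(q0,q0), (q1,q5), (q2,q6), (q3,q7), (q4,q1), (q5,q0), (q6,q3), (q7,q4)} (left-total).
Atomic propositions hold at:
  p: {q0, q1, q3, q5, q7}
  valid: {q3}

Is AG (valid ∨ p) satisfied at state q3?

Sat(valid ∨ p) = {q0, q1, q3, q5, q7}
AG (valid ∨ p): greatest fixpoint, start Z0 = {q0, q1, q3, q5, q7}, keep only states in Sat with every successor in Z. Z1 = {q0, q1, q3, q5}; Z2 = {q0, q1, q5}; fixed.
Sat(AG (valid ∨ p)) = {q0, q1, q5}
q3 ∉ Sat(AG (valid ∨ p)) = {q0, q1, q5}, so the formula does not hold at q3.

No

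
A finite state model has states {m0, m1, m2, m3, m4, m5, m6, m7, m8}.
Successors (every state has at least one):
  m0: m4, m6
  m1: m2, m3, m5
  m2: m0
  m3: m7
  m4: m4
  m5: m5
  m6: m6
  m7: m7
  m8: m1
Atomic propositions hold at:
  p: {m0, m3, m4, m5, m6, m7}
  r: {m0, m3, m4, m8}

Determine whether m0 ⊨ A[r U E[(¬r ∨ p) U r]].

Sat(¬r) = {m1, m2, m5, m6, m7}
Sat(¬r ∨ p) = {m0, m1, m2, m3, m4, m5, m6, m7}
E[(¬r ∨ p) U r]: least fixpoint, start Z0 = Sat(r) = {m0, m3, m4, m8}, add states in Sat(¬r ∨ p) with some successor in Z. Z1 = {m0, m1, m2, m3, m4, m8}; fixed.
Sat(E[(¬r ∨ p) U r]) = {m0, m1, m2, m3, m4, m8}
A[r U E[(¬r ∨ p) U r]]: least fixpoint, start Z0 = Sat(E[(¬r ∨ p) U r]) = {m0, m1, m2, m3, m4, m8}, add states in Sat(r) with every successor in Z. Already a fixed point.
Sat(A[r U E[(¬r ∨ p) U r]]) = {m0, m1, m2, m3, m4, m8}
m0 ∈ Sat(A[r U E[(¬r ∨ p) U r]]) = {m0, m1, m2, m3, m4, m8}, so the formula holds at m0.

Yes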